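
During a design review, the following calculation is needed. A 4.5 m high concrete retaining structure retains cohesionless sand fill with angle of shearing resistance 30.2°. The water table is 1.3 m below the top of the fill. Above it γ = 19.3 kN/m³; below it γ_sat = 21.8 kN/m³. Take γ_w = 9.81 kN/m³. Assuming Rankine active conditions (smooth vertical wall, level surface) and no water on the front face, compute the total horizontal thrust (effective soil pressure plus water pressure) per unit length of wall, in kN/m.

102 kN/m

K_a = tan²(45° − φ/2) = 0.3307.
γ' = 21.8 − 9.81 = 11.99 kN/m³. Depth below WT = 3.2 m.
σ'_h at WT = K_a γ d_w = 8.296 kPa; at base = 8.296 + K_a γ' × 3.2 = 20.98 kPa.
P₁ (0–1.3 m) = ½×8.296×1.3 = 5.392. P₂ (1.3–4.5 m) = ½(8.296+20.98)×3.2 = 46.85.
P_w = ½ γ_w h₂² = 0.5×9.81×3.2² = 50.23. Total = 5.392+46.85+50.23 = 102.5 kN/m.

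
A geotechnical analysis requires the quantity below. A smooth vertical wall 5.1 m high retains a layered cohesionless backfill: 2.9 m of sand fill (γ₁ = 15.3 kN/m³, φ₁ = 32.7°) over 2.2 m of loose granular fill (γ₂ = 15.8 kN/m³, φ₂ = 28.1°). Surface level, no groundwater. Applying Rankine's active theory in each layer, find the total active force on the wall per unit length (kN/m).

K_a1 = tan²(45°−32.7°/2) = 0.2985; K_a2 = tan²(45°−28.1°/2) = 0.3596.
Layer 1: σ at base = K_a1 γ₁ h₁ = 13.24 kPa; P₁ = ½×13.24×2.9 = 19.20.
Layer 2: σ_v at top = γ₁h₁ = 44.37; σ_h top = K_a2×44.37 = 15.96; σ_h base = K_a2×(44.37+15.8×2.2) = 28.46.
P₂ = ½(15.96+28.46)×2.2 = 48.85. Total P_a = 19.20+48.85 = 68.06 kN/m.

68.1 kN/m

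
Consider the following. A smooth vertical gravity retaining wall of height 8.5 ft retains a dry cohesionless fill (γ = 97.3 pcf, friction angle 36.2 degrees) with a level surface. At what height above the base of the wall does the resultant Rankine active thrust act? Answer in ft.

2.83 ft

K_a = 0.2574.
The pressure distribution is triangular, so the resultant acts at H/3 above the base = 8.5/3 = 2.833 ft.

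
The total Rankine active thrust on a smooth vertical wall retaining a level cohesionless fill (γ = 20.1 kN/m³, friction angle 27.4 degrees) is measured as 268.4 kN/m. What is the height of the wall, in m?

8.50 m

K_a = 0.3697. P_a = ½ K_a γ H² ⇒ H = √(2P_a/(K_a γ)).
H = √(2×268.4/(0.3697×20.1)) = 8.500 m.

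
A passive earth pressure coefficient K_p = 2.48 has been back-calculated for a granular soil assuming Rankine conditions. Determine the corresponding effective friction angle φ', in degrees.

25.2°

K_p = (1+sin φ)/(1−sin φ) ⇒ sin φ = (K_p − 1)/(K_p + 1) = 0.4253.
φ = arcsin(0.4253) = 25.17°.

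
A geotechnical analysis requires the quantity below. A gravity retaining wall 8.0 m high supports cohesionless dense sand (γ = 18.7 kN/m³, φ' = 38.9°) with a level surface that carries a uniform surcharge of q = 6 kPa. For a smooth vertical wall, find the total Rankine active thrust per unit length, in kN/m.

K_a = tan²(45° − φ/2) = 0.2285.
Soil triangle: ½ K_a γ H² = 0.5×0.2285×18.7×8.0² = 136.8 kN/m.
Surcharge rectangle: K_a q H = 0.2285×6×8.0 = 10.97 kN/m.
Total = 136.8 + 10.97 = 147.7 kN/m.

148 kN/m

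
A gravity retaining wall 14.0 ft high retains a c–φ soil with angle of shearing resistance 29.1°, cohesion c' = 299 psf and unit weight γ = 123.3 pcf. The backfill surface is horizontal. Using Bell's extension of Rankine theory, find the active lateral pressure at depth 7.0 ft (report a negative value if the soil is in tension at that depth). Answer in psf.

-53.3 psf

K_a = (1 − sin φ)/(1 + sin φ) = 0.3456.
σ_a = K_a γ z − 2c√K_a = 0.3456×123.3×7.0 − 2×299×0.5879 = -53.27 psf.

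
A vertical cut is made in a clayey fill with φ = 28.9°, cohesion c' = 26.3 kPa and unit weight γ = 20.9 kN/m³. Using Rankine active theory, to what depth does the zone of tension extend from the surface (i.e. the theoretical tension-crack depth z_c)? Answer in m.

K_a = tan²(45° − 28.9°/2) = 0.3484; √K_a = 0.5902.
The active pressure is zero where K_a γ z = 2c√K_a, so z_c = 2c/(γ√K_a) = 2×26.3/(20.9×0.5902) = 4.264 m.

4.26 m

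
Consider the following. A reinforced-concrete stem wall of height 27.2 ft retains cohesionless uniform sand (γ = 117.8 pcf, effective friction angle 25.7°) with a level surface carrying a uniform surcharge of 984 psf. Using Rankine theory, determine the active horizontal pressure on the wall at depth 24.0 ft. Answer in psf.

1510 psf

K_a = (1 − sin φ)/(1 + sin φ) = 0.3950.
σ_v = γz + q = 117.8 × 24.0 + 984 = 3811 psf.
σ_h = K_a σ_v = 0.3950 × 3811 = 1506 psf.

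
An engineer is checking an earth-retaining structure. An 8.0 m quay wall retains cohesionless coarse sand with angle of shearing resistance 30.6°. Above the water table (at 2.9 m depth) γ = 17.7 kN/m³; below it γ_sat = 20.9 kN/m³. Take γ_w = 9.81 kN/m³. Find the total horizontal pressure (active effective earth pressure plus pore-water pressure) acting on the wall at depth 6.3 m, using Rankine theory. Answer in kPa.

K_a = (1 − sin φ)/(1 + sin φ) = 0.3253.
γ' = 20.9 − 9.81 = 11.09 kN/m³.
Effective vertical stress at 6.3 m: σ'_v = 17.7×2.9 + 11.09×3.40 = 89.04 kPa.
σ'_h = K_a σ'_v = 0.3253 × 89.04 = 28.97 kPa; u = γ_w × 3.40 = 33.35 kPa.
Total σ_h = 28.97 + 33.35 = 62.32 kPa.

62.3 kPa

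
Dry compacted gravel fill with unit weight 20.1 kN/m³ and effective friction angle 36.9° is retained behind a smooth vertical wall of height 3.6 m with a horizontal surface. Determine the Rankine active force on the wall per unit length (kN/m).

K_a = tan²(45° − φ/2) = 0.2497.
P_a = ½ K_a γ H² = 0.5 × 0.2497 × 20.1 × 3.6² = 32.52 kN/m.

32.5 kN/m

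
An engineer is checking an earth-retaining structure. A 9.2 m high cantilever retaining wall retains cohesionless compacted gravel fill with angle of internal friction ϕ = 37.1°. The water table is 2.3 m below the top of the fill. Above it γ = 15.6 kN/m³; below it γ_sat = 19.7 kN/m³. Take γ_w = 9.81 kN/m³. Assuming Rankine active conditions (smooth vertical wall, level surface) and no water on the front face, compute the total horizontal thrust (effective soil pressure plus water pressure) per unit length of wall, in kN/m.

K_a = tan²(45° − φ/2) = 0.2475.
γ' = 19.7 − 9.81 = 9.890 kN/m³. Depth below WT = 6.9 m.
σ'_h at WT = K_a γ d_w = 8.880 kPa; at base = 8.880 + K_a γ' × 6.9 = 25.77 kPa.
P₁ (0–2.3 m) = ½×8.880×2.3 = 10.21. P₂ (2.3–9.2 m) = ½(8.880+25.77)×6.9 = 119.5.
P_w = ½ γ_w h₂² = 0.5×9.81×6.9² = 233.5. Total = 10.21+119.5+233.5 = 363.3 kN/m.

363 kN/m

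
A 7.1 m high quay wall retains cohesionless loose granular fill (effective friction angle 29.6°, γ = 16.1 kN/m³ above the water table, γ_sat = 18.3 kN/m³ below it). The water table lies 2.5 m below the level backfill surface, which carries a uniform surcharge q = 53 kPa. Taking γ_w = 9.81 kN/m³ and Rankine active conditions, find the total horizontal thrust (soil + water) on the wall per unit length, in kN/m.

341 kN/m

K_a = tan²(45° − φ/2) = 0.3387.
γ' = 18.3 − 9.81 = 8.490 kN/m³. h₂ = H − d_w = 4.6 m.
σ'_h: at surface K_a·q = 17.95; at WT K_a(q+γd_w) = 31.59; at base K_a(q+γd_w+γ'h₂) = 44.82 kPa.
P₁ = ½(17.95+31.59)×2.5 = 61.93; P₂ = ½(31.59+44.82)×4.6 = 175.7; P_w = ½γ_w h₂² = 103.8.
Total = 61.93+175.7+103.8 = 341.4 kN/m.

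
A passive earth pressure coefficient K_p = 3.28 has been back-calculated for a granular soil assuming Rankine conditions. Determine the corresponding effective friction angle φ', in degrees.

32.2°

K_p = (1+sin φ)/(1−sin φ) ⇒ sin φ = (K_p − 1)/(K_p + 1) = 0.5327.
φ = arcsin(0.5327) = 32.19°.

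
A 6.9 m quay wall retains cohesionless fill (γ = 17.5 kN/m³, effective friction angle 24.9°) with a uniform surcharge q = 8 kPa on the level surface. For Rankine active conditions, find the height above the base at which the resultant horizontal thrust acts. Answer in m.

K_a = 0.4074.
Triangular part P₁ = ½K_aγH² = 169.7 at H/3 = 2.300 m; rectangular part P₂ = K_a q H = 22.49 at H/2 = 3.450 m.
ȳ = (P₁·2.300 + P₂·3.450)/(P₁+P₂) = 2.435 m.

2.43 m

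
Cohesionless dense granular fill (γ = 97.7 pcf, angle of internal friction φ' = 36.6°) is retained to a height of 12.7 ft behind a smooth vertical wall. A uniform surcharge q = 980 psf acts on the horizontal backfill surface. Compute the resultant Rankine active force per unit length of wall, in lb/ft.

K_a = tan²(45° − φ/2) = 0.2530.
Soil triangle: ½ K_a γ H² = 0.5×0.2530×97.7×12.7² = 1993 lb/ft.
Surcharge rectangle: K_a q H = 0.2530×980×12.7 = 3148 lb/ft.
Total = 1993 + 3148 = 5141 lb/ft.

5140 lb/ft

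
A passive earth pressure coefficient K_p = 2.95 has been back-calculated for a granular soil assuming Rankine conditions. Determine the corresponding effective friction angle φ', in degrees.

K_p = (1+sin φ)/(1−sin φ) ⇒ sin φ = (K_p − 1)/(K_p + 1) = 0.4937.
φ = arcsin(0.4937) = 29.58°.

29.6°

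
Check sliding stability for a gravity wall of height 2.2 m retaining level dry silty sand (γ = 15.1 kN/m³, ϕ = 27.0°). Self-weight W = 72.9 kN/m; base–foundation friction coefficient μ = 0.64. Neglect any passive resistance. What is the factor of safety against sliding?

3.40

K_a = tan²(45° − 27.0°/2) = 0.3755.
P_a = ½K_aγH² = 0.5×0.3755×15.1×2.2² = 13.72 kN/m, acting at H/3 = 0.7333 m above the base.
FS_sliding = μW / P_a = 0.64×72.9 / 13.72 = 3.400.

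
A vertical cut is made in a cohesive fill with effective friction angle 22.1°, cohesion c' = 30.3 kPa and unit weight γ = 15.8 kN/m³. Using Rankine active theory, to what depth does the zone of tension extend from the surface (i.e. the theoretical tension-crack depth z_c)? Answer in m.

K_a = tan²(45° − 22.1°/2) = 0.4533; √K_a = 0.6732.
The active pressure is zero where K_a γ z = 2c√K_a, so z_c = 2c/(γ√K_a) = 2×30.3/(15.8×0.6732) = 5.697 m.

5.70 m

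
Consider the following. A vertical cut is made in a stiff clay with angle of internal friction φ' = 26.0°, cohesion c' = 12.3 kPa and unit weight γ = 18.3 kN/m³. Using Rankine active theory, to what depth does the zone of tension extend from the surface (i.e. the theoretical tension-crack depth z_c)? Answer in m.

K_a = tan²(45° − 26.0°/2) = 0.3905; √K_a = 0.6249.
The active pressure is zero where K_a γ z = 2c√K_a, so z_c = 2c/(γ√K_a) = 2×12.3/(18.3×0.6249) = 2.151 m.

2.15 m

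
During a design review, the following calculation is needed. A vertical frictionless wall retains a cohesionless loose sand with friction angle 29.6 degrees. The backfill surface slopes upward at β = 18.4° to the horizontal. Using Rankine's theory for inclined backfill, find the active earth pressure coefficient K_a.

K_a = cos β · (cos β − √(cos²β − cos²φ)) / (cos β + √(cos²β − cos²φ)).
cos β = 0.9489, cos φ = 0.8695, √(cos²β − cos²φ) = 0.3799.
K_a = 0.9489 × (0.9489 − 0.3799)/(0.9489 + 0.3799) = 0.4063.

0.406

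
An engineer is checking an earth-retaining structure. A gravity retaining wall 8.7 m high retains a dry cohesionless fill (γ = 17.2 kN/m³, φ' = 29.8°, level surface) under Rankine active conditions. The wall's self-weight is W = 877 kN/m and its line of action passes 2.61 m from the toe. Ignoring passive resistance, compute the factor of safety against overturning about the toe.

K_a = tan²(45° − 29.8°/2) = 0.3360.
P_a = ½K_aγH² = 0.5×0.3360×17.2×8.7² = 218.7 kN/m, acting at H/3 = 2.900 m above the base.
Overturning moment M_o = P_a × H/3 = 218.7 × 2.900 = 634.3.
Resisting moment M_r = W × 2.61 = 877 × 2.61 = 2289.
FS_overturning = M_r/M_o = 2289/634.3 = 3.609.

3.61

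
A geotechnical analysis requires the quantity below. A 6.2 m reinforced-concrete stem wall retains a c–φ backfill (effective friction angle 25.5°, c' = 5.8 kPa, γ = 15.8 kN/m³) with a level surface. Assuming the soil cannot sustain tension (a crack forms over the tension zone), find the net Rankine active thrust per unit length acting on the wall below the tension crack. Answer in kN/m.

79.8 kN/m

K_a = 0.3981; √K_a = 0.6310.
Tension-crack depth z_c = 2c/(γ√K_a) = 2×5.8/(15.8×0.6310) = 1.164 m.
σ_a at base = K_a γ H − 2c√K_a = 0.3981×15.8×6.2 − 2×5.8×0.6310 = 31.68 kPa.
P_a = ½ × 31.68 × (H − z_c) = 0.5×31.68×5.036 = 79.77 kN/m.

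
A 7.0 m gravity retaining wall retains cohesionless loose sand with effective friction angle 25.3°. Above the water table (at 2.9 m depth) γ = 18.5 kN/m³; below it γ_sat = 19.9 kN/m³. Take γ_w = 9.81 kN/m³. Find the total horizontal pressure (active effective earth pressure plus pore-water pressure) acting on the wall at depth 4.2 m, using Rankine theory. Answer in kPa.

K_a = (1 − sin φ)/(1 + sin φ) = 0.4012.
γ' = 19.9 − 9.81 = 10.09 kN/m³.
Effective vertical stress at 4.2 m: σ'_v = 18.5×2.9 + 10.09×1.30 = 66.77 kPa.
σ'_h = K_a σ'_v = 0.4012 × 66.77 = 26.79 kPa; u = γ_w × 1.30 = 12.75 kPa.
Total σ_h = 26.79 + 12.75 = 39.54 kPa.

39.5 kPa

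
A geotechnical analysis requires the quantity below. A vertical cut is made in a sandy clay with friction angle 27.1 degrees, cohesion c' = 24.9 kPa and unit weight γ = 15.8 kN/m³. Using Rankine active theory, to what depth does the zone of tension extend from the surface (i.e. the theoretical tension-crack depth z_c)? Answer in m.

5.15 m

K_a = tan²(45° − 27.1°/2) = 0.3741; √K_a = 0.6116.
The active pressure is zero where K_a γ z = 2c√K_a, so z_c = 2c/(γ√K_a) = 2×24.9/(15.8×0.6116) = 5.154 m.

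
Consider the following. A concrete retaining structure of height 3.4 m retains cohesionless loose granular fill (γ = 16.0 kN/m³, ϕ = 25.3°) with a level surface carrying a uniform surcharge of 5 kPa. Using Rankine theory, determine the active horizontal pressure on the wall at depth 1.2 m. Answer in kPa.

K_a = (1 − sin φ)/(1 + sin φ) = 0.4012.
σ_v = γz + q = 16.0 × 1.2 + 5 = 24.20 kPa.
σ_h = K_a σ_v = 0.4012 × 24.20 = 9.709 kPa.

9.71 kPa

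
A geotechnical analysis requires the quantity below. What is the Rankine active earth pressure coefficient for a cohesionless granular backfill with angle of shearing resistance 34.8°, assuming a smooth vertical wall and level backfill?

0.273

K_a = tan²(45° − φ/2) = tan²(27.60°) = 0.2733.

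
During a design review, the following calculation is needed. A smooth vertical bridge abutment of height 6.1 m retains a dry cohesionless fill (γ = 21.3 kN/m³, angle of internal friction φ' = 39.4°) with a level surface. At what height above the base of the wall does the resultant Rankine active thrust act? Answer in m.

K_a = 0.2234.
The pressure distribution is triangular, so the resultant acts at H/3 above the base = 6.1/3 = 2.033 m.

2.03 m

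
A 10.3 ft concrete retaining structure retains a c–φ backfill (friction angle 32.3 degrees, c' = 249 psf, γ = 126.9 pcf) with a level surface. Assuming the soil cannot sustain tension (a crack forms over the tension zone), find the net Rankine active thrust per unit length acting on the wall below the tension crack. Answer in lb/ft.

K_a = 0.3035; √K_a = 0.5509.
Tension-crack depth z_c = 2c/(γ√K_a) = 2×249/(126.9×0.5509) = 7.124 ft.
σ_a at base = K_a γ H − 2c√K_a = 0.3035×126.9×10.3 − 2×249×0.5509 = 122.3 psf.
P_a = ½ × 122.3 × (H − z_c) = 0.5×122.3×3.176 = 194.3 lb/ft.

194 lb/ft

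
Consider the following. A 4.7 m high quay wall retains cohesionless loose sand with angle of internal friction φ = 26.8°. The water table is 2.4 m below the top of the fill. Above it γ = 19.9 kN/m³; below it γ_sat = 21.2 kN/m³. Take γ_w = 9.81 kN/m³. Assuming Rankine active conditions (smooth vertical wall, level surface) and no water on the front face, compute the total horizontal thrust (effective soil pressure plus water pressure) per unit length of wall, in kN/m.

K_a = tan²(45° − φ/2) = 0.3785.
γ' = 21.2 − 9.81 = 11.39 kN/m³. Depth below WT = 2.3 m.
σ'_h at WT = K_a γ d_w = 18.08 kPa; at base = 18.08 + K_a γ' × 2.3 = 27.99 kPa.
P₁ (0–2.4 m) = ½×18.08×2.4 = 21.69. P₂ (2.4–4.7 m) = ½(18.08+27.99)×2.3 = 52.98.
P_w = ½ γ_w h₂² = 0.5×9.81×2.3² = 25.95. Total = 21.69+52.98+25.95 = 100.6 kN/m.

101 kN/m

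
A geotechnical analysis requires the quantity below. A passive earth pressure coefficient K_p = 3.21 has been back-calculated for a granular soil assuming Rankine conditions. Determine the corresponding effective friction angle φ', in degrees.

K_p = (1+sin φ)/(1−sin φ) ⇒ sin φ = (K_p − 1)/(K_p + 1) = 0.5249.
φ = arcsin(0.5249) = 31.66°.

31.7°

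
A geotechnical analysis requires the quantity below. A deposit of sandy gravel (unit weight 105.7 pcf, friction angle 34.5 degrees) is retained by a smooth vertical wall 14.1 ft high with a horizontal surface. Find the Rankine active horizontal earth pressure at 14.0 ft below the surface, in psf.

K_a = (1 − sin φ)/(1 + sin φ) = 0.2768.
σ_h = K_a γ z = 0.2768 × 105.7 × 14.0 = 409.6 psf.

410 psf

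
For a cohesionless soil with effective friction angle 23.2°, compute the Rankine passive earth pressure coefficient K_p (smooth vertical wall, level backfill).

K_p = (1 + sin φ)/(1 − sin φ) = tan²(45° + 23.2°/2) = 2.300.

2.30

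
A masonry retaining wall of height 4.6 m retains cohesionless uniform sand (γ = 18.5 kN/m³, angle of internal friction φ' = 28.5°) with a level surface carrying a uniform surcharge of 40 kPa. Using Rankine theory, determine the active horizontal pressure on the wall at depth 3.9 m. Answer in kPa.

39.7 kPa

K_a = (1 − sin φ)/(1 + sin φ) = 0.3540.
σ_v = γz + q = 18.5 × 3.9 + 40 = 112.1 kPa.
σ_h = K_a σ_v = 0.3540 × 112.1 = 39.70 kPa.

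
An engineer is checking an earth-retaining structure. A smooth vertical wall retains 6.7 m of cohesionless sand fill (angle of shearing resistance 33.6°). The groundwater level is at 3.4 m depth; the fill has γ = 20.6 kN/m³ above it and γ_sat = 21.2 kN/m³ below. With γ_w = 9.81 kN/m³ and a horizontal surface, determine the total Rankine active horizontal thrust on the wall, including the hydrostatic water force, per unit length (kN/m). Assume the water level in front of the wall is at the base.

K_a = tan²(45° − φ/2) = 0.2875.
γ' = 21.2 − 9.81 = 11.39 kN/m³. Depth below WT = 3.3 m.
σ'_h at WT = K_a γ d_w = 20.14 kPa; at base = 20.14 + K_a γ' × 3.3 = 30.94 kPa.
P₁ (0–3.4 m) = ½×20.14×3.4 = 34.23. P₂ (3.4–6.7 m) = ½(20.14+30.94)×3.3 = 84.28.
P_w = ½ γ_w h₂² = 0.5×9.81×3.3² = 53.42. Total = 34.23+84.28+53.42 = 171.9 kN/m.

172 kN/m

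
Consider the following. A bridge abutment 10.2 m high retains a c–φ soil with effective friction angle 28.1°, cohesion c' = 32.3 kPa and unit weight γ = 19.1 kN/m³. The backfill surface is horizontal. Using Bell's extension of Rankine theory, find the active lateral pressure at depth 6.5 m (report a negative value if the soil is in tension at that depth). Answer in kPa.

5.91 kPa

K_a = (1 − sin φ)/(1 + sin φ) = 0.3596.
σ_a = K_a γ z − 2c√K_a = 0.3596×19.1×6.5 − 2×32.3×0.5997 = 5.906 kPa.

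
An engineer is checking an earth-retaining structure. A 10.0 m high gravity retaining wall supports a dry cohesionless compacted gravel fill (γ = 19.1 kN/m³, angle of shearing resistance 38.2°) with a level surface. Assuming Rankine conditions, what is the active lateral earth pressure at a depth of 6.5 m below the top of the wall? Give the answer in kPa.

29.3 kPa

K_a = (1 − sin φ)/(1 + sin φ) = 0.2358.
σ_h = K_a γ z = 0.2358 × 19.1 × 6.5 = 29.27 kPa.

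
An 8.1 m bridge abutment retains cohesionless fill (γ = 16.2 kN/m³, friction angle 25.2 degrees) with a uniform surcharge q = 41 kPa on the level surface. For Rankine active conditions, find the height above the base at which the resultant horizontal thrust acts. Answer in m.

K_a = 0.4027.
Triangular part P₁ = ½K_aγH² = 214.0 at H/3 = 2.700 m; rectangular part P₂ = K_a q H = 133.8 at H/2 = 4.050 m.
ȳ = (P₁·2.700 + P₂·4.050)/(P₁+P₂) = 3.219 m.

3.22 m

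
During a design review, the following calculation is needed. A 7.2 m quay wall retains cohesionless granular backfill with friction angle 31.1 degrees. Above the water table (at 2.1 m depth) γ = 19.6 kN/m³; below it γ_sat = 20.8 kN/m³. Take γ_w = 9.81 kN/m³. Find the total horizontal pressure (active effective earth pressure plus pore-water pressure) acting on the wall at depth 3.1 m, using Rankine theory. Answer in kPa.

K_a = (1 − sin φ)/(1 + sin φ) = 0.3188.
γ' = 20.8 − 9.81 = 10.99 kN/m³.
Effective vertical stress at 3.1 m: σ'_v = 19.6×2.1 + 10.99×1.00 = 52.15 kPa.
σ'_h = K_a σ'_v = 0.3188 × 52.15 = 16.63 kPa; u = γ_w × 1.00 = 9.810 kPa.
Total σ_h = 16.63 + 9.810 = 26.44 kPa.

26.4 kPa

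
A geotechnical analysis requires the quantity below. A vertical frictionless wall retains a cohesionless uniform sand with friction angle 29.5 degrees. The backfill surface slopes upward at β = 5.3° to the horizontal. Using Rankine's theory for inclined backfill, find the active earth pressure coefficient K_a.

0.345

K_a = cos β · (cos β − √(cos²β − cos²φ)) / (cos β + √(cos²β − cos²φ)).
cos β = 0.9957, cos φ = 0.8704, √(cos²β − cos²φ) = 0.4837.
K_a = 0.9957 × (0.9957 − 0.4837)/(0.9957 + 0.4837) = 0.3446.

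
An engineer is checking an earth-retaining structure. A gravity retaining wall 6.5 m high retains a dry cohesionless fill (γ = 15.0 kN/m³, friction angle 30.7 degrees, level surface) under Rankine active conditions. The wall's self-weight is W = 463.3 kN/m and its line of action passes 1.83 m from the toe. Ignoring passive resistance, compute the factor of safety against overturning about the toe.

3.81

K_a = tan²(45° − 30.7°/2) = 0.3240.
P_a = ½K_aγH² = 0.5×0.3240×15.0×6.5² = 102.7 kN/m, acting at H/3 = 2.167 m above the base.
Overturning moment M_o = P_a × H/3 = 102.7 × 2.167 = 222.5.
Resisting moment M_r = W × 1.83 = 463.3 × 1.83 = 847.8.
FS_overturning = M_r/M_o = 847.8/222.5 = 3.811.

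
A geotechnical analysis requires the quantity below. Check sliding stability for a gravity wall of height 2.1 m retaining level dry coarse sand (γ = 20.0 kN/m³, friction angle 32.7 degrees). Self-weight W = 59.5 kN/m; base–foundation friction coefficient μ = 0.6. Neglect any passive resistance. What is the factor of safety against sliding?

K_a = tan²(45° − 32.7°/2) = 0.2985.
P_a = ½K_aγH² = 0.5×0.2985×20.0×2.1² = 13.16 kN/m, acting at H/3 = 0.7000 m above the base.
FS_sliding = μW / P_a = 0.6×59.5 / 13.16 = 2.712.

2.71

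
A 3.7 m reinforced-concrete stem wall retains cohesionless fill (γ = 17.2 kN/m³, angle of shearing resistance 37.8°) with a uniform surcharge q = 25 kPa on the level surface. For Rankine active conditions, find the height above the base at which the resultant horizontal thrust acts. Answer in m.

K_a = 0.2400.
Triangular part P₁ = ½K_aγH² = 28.26 at H/3 = 1.233 m; rectangular part P₂ = K_a q H = 22.20 at H/2 = 1.850 m.
ȳ = (P₁·1.233 + P₂·1.850)/(P₁+P₂) = 1.505 m.

1.50 m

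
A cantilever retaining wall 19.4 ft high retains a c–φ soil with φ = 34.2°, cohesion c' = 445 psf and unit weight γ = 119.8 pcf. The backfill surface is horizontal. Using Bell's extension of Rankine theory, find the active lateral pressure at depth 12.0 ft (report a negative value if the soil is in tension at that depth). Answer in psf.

-68.2 psf

K_a = (1 − sin φ)/(1 + sin φ) = 0.2803.
σ_a = K_a γ z − 2c√K_a = 0.2803×119.8×12.0 − 2×445×0.5295 = -68.21 psf.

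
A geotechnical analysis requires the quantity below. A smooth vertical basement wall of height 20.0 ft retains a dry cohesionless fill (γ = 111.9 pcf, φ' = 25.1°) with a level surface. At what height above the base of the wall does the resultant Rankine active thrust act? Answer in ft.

6.67 ft

K_a = 0.4043.
The pressure distribution is triangular, so the resultant acts at H/3 above the base = 20.0/3 = 6.667 ft.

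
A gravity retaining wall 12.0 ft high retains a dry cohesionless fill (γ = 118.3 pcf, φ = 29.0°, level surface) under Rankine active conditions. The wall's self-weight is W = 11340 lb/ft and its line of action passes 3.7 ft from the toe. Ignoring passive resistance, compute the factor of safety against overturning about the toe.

3.55

K_a = tan²(45° − 29.0°/2) = 0.3470.
P_a = ½K_aγH² = 0.5×0.3470×118.3×12.0² = 2955 lb/ft, acting at H/3 = 4.000 ft above the base.
Overturning moment M_o = P_a × H/3 = 2955 × 4.000 = 11820.
Resisting moment M_r = W × 3.7 = 11340 × 3.7 = 41960.
FS_overturning = M_r/M_o = 41960/11820 = 3.549.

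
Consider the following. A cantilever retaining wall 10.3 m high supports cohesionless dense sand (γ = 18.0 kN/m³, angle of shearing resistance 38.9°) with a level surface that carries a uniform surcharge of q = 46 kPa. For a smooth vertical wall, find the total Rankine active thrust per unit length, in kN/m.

326 kN/m

K_a = tan²(45° − φ/2) = 0.2285.
Soil triangle: ½ K_a γ H² = 0.5×0.2285×18.0×10.3² = 218.2 kN/m.
Surcharge rectangle: K_a q H = 0.2285×46×10.3 = 108.3 kN/m.
Total = 218.2 + 108.3 = 326.5 kN/m.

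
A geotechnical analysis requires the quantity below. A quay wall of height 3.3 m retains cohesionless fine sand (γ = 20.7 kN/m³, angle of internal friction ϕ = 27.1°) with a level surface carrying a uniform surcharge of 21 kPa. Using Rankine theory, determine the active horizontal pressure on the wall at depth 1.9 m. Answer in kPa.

22.6 kPa

K_a = (1 − sin φ)/(1 + sin φ) = 0.3741.
σ_v = γz + q = 20.7 × 1.9 + 21 = 60.33 kPa.
σ_h = K_a σ_v = 0.3741 × 60.33 = 22.57 kPa.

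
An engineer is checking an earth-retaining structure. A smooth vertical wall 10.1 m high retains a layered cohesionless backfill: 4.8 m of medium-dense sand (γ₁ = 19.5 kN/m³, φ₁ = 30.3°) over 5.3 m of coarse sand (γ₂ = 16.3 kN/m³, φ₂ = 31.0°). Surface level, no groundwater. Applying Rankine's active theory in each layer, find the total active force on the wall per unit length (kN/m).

306 kN/m

K_a1 = tan²(45°−30.3°/2) = 0.3293; K_a2 = tan²(45°−31.0°/2) = 0.3201.
Layer 1: σ at base = K_a1 γ₁ h₁ = 30.82 kPa; P₁ = ½×30.82×4.8 = 73.98.
Layer 2: σ_v at top = γ₁h₁ = 93.60; σ_h top = K_a2×93.60 = 29.96; σ_h base = K_a2×(93.60+16.3×5.3) = 57.61.
P₂ = ½(29.96+57.61)×5.3 = 232.1. Total P_a = 73.98+232.1 = 306.1 kN/m.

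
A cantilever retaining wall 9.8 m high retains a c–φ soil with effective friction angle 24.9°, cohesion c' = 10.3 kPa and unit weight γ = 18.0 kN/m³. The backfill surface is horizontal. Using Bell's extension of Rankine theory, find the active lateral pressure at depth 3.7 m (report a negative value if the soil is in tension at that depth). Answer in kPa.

K_a = (1 − sin φ)/(1 + sin φ) = 0.4074.
σ_a = K_a γ z − 2c√K_a = 0.4074×18.0×3.7 − 2×10.3×0.6383 = 13.99 kPa.

14.0 kPa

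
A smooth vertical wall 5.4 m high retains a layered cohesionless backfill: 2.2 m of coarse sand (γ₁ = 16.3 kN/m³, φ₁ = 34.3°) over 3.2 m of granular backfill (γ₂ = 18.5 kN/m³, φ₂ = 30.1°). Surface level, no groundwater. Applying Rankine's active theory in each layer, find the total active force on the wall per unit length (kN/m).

K_a1 = tan²(45°−34.3°/2) = 0.2792; K_a2 = tan²(45°−30.1°/2) = 0.3320.
Layer 1: σ at base = K_a1 γ₁ h₁ = 10.01 kPa; P₁ = ½×10.01×2.2 = 11.01.
Layer 2: σ_v at top = γ₁h₁ = 35.86; σ_h top = K_a2×35.86 = 11.91; σ_h base = K_a2×(35.86+18.5×3.2) = 31.56.
P₂ = ½(11.91+31.56)×3.2 = 69.54. Total P_a = 11.01+69.54 = 80.55 kN/m.

80.6 kN/m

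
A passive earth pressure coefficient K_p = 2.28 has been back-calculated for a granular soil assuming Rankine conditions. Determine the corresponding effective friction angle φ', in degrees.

23.0°

K_p = (1+sin φ)/(1−sin φ) ⇒ sin φ = (K_p − 1)/(K_p + 1) = 0.3902.
φ = arcsin(0.3902) = 22.97°.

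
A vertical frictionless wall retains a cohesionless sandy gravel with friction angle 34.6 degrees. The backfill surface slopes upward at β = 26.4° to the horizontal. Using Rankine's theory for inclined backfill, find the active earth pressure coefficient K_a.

0.389

K_a = cos β · (cos β − √(cos²β − cos²φ)) / (cos β + √(cos²β − cos²φ)).
cos β = 0.8957, cos φ = 0.8231, √(cos²β − cos²φ) = 0.3532.
K_a = 0.8957 × (0.8957 − 0.3532)/(0.8957 + 0.3532) = 0.3891.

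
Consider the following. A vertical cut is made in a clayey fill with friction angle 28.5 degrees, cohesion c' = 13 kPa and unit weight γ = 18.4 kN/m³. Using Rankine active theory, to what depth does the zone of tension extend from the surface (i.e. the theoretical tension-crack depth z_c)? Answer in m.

2.38 m

K_a = tan²(45° − 28.5°/2) = 0.3540; √K_a = 0.5949.
The active pressure is zero where K_a γ z = 2c√K_a, so z_c = 2c/(γ√K_a) = 2×13/(18.4×0.5949) = 2.375 m.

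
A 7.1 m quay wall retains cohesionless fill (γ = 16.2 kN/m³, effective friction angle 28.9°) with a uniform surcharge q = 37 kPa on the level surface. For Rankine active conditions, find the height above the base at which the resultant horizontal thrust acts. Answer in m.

2.83 m

K_a = 0.3484.
Triangular part P₁ = ½K_aγH² = 142.2 at H/3 = 2.367 m; rectangular part P₂ = K_a q H = 91.51 at H/2 = 3.550 m.
ȳ = (P₁·2.367 + P₂·3.550)/(P₁+P₂) = 2.830 m.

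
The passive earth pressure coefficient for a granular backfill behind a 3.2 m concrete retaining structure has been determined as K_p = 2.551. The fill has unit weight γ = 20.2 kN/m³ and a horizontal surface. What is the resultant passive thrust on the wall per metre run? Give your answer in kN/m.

P = ½ K_p γ H² = 0.5 × 2.551 × 20.2 × 3.2² = 263.8 kN/m.

264 kN/m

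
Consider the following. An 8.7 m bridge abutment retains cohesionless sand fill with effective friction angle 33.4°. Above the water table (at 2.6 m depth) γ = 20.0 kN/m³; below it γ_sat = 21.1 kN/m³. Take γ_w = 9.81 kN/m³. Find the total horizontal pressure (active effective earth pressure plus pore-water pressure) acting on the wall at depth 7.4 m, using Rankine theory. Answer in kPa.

K_a = (1 − sin φ)/(1 + sin φ) = 0.2899.
γ' = 21.1 − 9.81 = 11.29 kN/m³.
Effective vertical stress at 7.4 m: σ'_v = 20.0×2.6 + 11.29×4.80 = 106.2 kPa.
σ'_h = K_a σ'_v = 0.2899 × 106.2 = 30.79 kPa; u = γ_w × 4.80 = 47.09 kPa.
Total σ_h = 30.79 + 47.09 = 77.88 kPa.

77.9 kPa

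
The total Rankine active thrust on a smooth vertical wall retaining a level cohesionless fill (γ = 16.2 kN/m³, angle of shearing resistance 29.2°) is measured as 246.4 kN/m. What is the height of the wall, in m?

K_a = 0.3442. P_a = ½ K_a γ H² ⇒ H = √(2P_a/(K_a γ)).
H = √(2×246.4/(0.3442×16.2)) = 9.401 m.

9.40 m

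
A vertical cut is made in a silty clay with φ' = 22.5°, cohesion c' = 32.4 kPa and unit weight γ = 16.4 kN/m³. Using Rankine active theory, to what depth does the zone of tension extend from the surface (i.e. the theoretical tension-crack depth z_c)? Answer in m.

5.91 m

K_a = tan²(45° − 22.5°/2) = 0.4465; √K_a = 0.6682.
The active pressure is zero where K_a γ z = 2c√K_a, so z_c = 2c/(γ√K_a) = 2×32.4/(16.4×0.6682) = 5.913 m.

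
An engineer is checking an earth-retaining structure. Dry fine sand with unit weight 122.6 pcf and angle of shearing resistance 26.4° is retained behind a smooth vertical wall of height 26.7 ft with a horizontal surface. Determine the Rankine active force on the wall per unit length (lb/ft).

K_a = tan²(45° − φ/2) = 0.3844.
P_a = ½ K_a γ H² = 0.5 × 0.3844 × 122.6 × 26.7² = 16800 lb/ft.

16800 lb/ft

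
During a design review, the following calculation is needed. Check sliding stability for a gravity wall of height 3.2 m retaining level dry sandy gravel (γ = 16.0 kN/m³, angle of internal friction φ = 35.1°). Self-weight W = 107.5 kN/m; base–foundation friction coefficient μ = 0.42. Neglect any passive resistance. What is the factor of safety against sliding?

K_a = tan²(45° − 35.1°/2) = 0.2698.
P_a = ½K_aγH² = 0.5×0.2698×16.0×3.2² = 22.11 kN/m, acting at H/3 = 1.067 m above the base.
FS_sliding = μW / P_a = 0.42×107.5 / 22.11 = 2.043.

2.04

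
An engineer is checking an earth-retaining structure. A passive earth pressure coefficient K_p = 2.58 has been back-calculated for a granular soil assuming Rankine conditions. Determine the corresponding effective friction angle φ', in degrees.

K_p = (1+sin φ)/(1−sin φ) ⇒ sin φ = (K_p − 1)/(K_p + 1) = 0.4413.
φ = arcsin(0.4413) = 26.19°.

26.2°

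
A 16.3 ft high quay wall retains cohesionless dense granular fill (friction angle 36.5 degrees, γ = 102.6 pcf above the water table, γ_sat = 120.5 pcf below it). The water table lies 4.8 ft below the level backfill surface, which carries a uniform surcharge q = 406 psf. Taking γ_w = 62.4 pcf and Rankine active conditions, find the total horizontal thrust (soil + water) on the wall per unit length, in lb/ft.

8520 lb/ft

K_a = tan²(45° − φ/2) = 0.2541.
γ' = 120.5 − 62.4 = 58.10 pcf. h₂ = H − d_w = 11.5 ft.
σ'_h: at surface K_a·q = 103.1; at WT K_a(q+γd_w) = 228.3; at base K_a(q+γd_w+γ'h₂) = 398.0 psf.
P₁ = ½(103.1+228.3)×4.8 = 795.4; P₂ = ½(228.3+398.0)×11.5 = 3601; P_w = ½γ_w h₂² = 4126.
Total = 795.4+3601+4126 = 8523 lb/ft.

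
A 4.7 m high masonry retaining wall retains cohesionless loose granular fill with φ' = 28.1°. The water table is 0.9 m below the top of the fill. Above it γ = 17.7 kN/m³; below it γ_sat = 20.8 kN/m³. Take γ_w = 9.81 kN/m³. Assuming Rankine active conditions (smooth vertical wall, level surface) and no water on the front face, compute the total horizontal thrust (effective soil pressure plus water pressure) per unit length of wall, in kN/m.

K_a = tan²(45° − φ/2) = 0.3596.
γ' = 20.8 − 9.81 = 10.99 kN/m³. Depth below WT = 3.8 m.
σ'_h at WT = K_a γ d_w = 5.729 kPa; at base = 5.729 + K_a γ' × 3.8 = 20.75 kPa.
P₁ (0–0.9 m) = ½×5.729×0.9 = 2.578. P₂ (0.9–4.7 m) = ½(5.729+20.75)×3.8 = 50.30.
P_w = ½ γ_w h₂² = 0.5×9.81×3.8² = 70.83. Total = 2.578+50.30+70.83 = 123.7 kN/m.

124 kN/m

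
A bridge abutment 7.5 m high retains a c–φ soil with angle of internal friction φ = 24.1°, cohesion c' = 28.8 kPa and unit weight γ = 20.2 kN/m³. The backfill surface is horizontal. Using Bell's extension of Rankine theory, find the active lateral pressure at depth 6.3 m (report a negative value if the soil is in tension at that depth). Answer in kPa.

K_a = (1 − sin φ)/(1 + sin φ) = 0.4201.
σ_a = K_a γ z − 2c√K_a = 0.4201×20.2×6.3 − 2×28.8×0.6482 = 16.13 kPa.

16.1 kPa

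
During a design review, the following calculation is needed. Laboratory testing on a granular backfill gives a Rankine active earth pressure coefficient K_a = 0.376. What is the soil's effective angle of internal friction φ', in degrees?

27.0°

K_a = tan²(45° − φ/2) ⇒ 45° − φ/2 = arctan(√0.376) = 31.52°.
φ = 2(45° − 31.52°) = 26.97°.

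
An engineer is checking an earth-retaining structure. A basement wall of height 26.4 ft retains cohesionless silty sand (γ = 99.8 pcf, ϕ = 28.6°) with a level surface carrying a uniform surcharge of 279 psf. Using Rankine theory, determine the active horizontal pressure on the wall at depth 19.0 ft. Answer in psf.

K_a = (1 − sin φ)/(1 + sin φ) = 0.3525.
σ_v = γz + q = 99.8 × 19.0 + 279 = 2175 psf.
σ_h = K_a σ_v = 0.3525 × 2175 = 766.9 psf.

767 psf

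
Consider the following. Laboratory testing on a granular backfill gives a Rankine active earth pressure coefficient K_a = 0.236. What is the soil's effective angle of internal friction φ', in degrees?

38.2°

K_a = tan²(45° − φ/2) ⇒ 45° − φ/2 = arctan(√0.236) = 25.91°.
φ = 2(45° − 25.91°) = 38.18°.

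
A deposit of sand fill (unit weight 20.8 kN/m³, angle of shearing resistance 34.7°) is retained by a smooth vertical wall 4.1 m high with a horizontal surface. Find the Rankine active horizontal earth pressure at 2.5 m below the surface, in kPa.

14.3 kPa

K_a = (1 − sin φ)/(1 + sin φ) = 0.2745.
σ_h = K_a γ z = 0.2745 × 20.8 × 2.5 = 14.27 kPa.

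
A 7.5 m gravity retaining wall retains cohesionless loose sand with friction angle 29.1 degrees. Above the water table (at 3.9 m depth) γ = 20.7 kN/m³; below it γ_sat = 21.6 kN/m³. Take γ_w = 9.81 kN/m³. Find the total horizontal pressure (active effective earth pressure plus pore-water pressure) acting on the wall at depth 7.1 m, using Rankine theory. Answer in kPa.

72.3 kPa

K_a = (1 − sin φ)/(1 + sin φ) = 0.3456.
γ' = 21.6 − 9.81 = 11.79 kN/m³.
Effective vertical stress at 7.1 m: σ'_v = 20.7×3.9 + 11.79×3.20 = 118.5 kPa.
σ'_h = K_a σ'_v = 0.3456 × 118.5 = 40.94 kPa; u = γ_w × 3.20 = 31.39 kPa.
Total σ_h = 40.94 + 31.39 = 72.33 kPa.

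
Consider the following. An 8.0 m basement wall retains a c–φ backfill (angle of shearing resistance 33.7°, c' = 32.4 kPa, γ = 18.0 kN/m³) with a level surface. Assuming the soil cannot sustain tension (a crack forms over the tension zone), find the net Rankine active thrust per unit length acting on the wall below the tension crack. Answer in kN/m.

K_a = 0.2863; √K_a = 0.5351.
Tension-crack depth z_c = 2c/(γ√K_a) = 2×32.4/(18.0×0.5351) = 6.728 m.
σ_a at base = K_a γ H − 2c√K_a = 0.2863×18.0×8.0 − 2×32.4×0.5351 = 6.555 kPa.
P_a = ½ × 6.555 × (H − z_c) = 0.5×6.555×1.272 = 4.169 kN/m.

4.17 kN/m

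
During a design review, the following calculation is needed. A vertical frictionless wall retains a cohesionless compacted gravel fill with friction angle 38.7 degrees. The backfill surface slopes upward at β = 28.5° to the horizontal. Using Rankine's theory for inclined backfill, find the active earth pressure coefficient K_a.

K_a = cos β · (cos β − √(cos²β − cos²φ)) / (cos β + √(cos²β − cos²φ)).
cos β = 0.8788, cos φ = 0.7804, √(cos²β − cos²φ) = 0.4040.
K_a = 0.8788 × (0.8788 − 0.4040)/(0.8788 + 0.4040) = 0.3252.

0.325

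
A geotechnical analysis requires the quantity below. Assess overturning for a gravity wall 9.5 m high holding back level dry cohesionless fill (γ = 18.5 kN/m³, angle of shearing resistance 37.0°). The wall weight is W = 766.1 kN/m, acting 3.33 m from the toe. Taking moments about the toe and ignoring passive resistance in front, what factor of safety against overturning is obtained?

K_a = tan²(45° − 37.0°/2) = 0.2486.
P_a = ½K_aγH² = 0.5×0.2486×18.5×9.5² = 207.5 kN/m, acting at H/3 = 3.167 m above the base.
Overturning moment M_o = P_a × H/3 = 207.5 × 3.167 = 657.1.
Resisting moment M_r = W × 3.33 = 766.1 × 3.33 = 2551.
FS_overturning = M_r/M_o = 2551/657.1 = 3.882.

3.88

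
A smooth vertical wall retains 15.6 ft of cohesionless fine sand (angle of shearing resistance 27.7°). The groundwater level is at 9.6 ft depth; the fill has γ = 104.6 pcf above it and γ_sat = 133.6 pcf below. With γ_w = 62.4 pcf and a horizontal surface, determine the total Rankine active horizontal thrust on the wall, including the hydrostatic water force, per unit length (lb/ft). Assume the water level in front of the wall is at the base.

K_a = tan²(45° − φ/2) = 0.3653.
γ' = 133.6 − 62.4 = 71.20 pcf. Depth below WT = 6.0 ft.
σ'_h at WT = K_a γ d_w = 366.9 psf; at base = 366.9 + K_a γ' × 6.0 = 522.9 psf.
P₁ (0–9.6 ft) = ½×366.9×9.6 = 1761. P₂ (9.6–15.6 ft) = ½(366.9+522.9)×6.0 = 2669.
P_w = ½ γ_w h₂² = 0.5×62.4×6.0² = 1123. Total = 1761+2669+1123 = 5553 lb/ft.

5550 lb/ft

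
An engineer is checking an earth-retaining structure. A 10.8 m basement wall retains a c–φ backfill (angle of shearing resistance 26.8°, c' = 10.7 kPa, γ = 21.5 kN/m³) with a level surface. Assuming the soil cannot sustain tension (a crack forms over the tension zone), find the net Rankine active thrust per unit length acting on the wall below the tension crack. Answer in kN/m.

343 kN/m

K_a = 0.3785; √K_a = 0.6152.
Tension-crack depth z_c = 2c/(γ√K_a) = 2×10.7/(21.5×0.6152) = 1.618 m.
σ_a at base = K_a γ H − 2c√K_a = 0.3785×21.5×10.8 − 2×10.7×0.6152 = 74.72 kPa.
P_a = ½ × 74.72 × (H − z_c) = 0.5×74.72×9.182 = 343.0 kN/m.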